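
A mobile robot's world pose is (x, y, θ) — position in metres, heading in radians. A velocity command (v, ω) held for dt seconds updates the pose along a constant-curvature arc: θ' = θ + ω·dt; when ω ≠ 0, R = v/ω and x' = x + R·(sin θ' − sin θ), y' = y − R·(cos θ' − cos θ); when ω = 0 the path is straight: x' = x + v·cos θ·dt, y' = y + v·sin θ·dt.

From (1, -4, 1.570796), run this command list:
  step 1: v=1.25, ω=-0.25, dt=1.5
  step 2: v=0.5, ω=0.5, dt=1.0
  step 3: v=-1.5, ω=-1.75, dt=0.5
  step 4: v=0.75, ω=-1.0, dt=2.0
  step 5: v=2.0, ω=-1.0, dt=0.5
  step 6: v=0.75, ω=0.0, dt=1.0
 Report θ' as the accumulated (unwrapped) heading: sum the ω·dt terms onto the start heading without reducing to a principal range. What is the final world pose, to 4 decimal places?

(2.4864, -4.3191, -1.6792)

step 1: θ'=1.1958 (R=-5.0000) → pose (1.3475, -2.1686, 1.1958)
step 2: θ'=1.6958 (R=1.0000) → pose (1.4092, -1.6777, 1.6958)
step 3: θ'=0.8208 (R=0.8571) → pose (1.1859, -2.3688, 0.8208)
step 4: θ'=-1.1792 (R=-0.7500) → pose (2.4279, -2.5938, -1.1792)
step 5: θ'=-1.6792 (R=-2.0000) → pose (2.5675, -3.5735, -1.6792)
step 6: θ'=-1.6792 (straight) → pose (2.4864, -4.3191, -1.6792)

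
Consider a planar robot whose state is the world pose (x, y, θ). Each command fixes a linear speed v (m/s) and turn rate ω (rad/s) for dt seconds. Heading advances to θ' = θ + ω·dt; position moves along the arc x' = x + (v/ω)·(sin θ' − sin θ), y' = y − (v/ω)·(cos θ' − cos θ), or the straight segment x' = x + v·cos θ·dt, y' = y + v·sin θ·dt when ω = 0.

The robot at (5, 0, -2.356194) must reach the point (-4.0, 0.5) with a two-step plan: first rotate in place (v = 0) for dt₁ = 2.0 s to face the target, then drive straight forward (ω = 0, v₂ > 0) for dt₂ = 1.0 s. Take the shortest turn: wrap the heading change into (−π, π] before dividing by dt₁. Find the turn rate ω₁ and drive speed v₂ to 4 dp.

ω₁ = -0.4204, v₂ = 9.0139

heading to target = atan2(0.5−0, -4−5) = 3.0861
Δθ = wrap(3.0861 − -2.3562) = -0.8409; ω₁ = Δθ/dt₁ = -0.4204
distance = √((-4−5)² + (0.5−0)²) = 9.0139; v₂ = distance/dt₂ = 9.0139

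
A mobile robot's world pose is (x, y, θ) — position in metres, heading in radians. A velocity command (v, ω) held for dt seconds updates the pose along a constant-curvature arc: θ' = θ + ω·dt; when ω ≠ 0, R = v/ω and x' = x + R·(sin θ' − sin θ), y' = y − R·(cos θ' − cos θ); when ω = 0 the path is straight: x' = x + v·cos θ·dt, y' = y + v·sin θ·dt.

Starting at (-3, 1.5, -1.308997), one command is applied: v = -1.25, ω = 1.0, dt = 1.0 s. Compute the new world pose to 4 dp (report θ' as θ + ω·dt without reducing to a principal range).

(-3.8273, 2.3673, -0.3090)

θ' = -1.3090 + 1.0·1.0 = -0.3090
R = v/ω = -1.25/1.0 = -1.2500
x' = -3 + -1.2500·(sin -0.3090 − sin -1.3090) = -3.8273
y' = 1.5 − -1.2500·(cos -0.3090 − cos -1.3090) = 2.3673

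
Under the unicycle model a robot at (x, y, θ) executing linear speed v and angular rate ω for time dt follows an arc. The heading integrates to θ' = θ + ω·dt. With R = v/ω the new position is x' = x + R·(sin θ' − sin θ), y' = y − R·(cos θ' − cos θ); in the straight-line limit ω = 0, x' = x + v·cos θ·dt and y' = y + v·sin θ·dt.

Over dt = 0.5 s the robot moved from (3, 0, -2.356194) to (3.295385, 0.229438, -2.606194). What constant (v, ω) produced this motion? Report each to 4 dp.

Δθ = -2.606194 − -2.356194 = -0.250000
ω = Δθ/dt = -0.250000/0.5 = -0.5000
R = Δx/(sin θ' − sin θ) = 1.5000
v = R·ω = 1.5000·-0.5000 = -0.7500

v = -0.7500, ω = -0.5000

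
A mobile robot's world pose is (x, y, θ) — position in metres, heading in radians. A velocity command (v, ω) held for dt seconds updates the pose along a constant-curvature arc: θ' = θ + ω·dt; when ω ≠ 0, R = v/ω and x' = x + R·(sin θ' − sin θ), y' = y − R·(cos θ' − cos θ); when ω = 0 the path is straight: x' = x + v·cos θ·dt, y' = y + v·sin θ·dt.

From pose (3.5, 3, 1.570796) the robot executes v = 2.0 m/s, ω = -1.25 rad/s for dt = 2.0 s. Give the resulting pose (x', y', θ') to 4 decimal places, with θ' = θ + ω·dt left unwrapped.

θ' = 1.5708 + -1.25·2.0 = -0.9292
R = v/ω = 2.0/-1.25 = -1.6000
x' = 3.5 + -1.6000·(sin -0.9292 − sin 1.5708) = 6.3818
y' = 3 − -1.6000·(cos -0.9292 − cos 1.5708) = 3.9576

(6.3818, 3.9576, -0.9292)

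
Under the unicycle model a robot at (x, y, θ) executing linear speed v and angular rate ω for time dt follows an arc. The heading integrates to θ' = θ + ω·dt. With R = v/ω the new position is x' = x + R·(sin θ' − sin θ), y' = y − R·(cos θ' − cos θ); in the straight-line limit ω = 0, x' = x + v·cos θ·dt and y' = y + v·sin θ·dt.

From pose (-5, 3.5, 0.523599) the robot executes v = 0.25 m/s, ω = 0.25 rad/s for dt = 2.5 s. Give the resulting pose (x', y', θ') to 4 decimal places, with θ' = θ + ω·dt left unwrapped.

θ' = 0.5236 + 0.25·2.5 = 1.1486
R = v/ω = 0.25/0.25 = 1.0000
x' = -5 + 1.0000·(sin 1.1486 − sin 0.5236) = -4.5878
y' = 3.5 − 1.0000·(cos 1.1486 − cos 0.5236) = 3.9563

(-4.5878, 3.9563, 1.1486)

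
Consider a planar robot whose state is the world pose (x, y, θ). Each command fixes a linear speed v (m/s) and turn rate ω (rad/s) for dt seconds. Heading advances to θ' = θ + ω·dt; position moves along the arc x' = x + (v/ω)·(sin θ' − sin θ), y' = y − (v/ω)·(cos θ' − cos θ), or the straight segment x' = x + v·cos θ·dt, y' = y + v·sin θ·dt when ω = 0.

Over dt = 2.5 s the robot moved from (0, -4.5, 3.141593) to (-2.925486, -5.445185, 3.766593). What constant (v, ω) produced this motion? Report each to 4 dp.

v = 1.2500, ω = 0.2500

Δθ = 3.766593 − 3.141593 = 0.625000
ω = Δθ/dt = 0.625000/2.5 = 0.2500
R = Δx/(sin θ' − sin θ) = 5.0000
v = R·ω = 5.0000·0.2500 = 1.2500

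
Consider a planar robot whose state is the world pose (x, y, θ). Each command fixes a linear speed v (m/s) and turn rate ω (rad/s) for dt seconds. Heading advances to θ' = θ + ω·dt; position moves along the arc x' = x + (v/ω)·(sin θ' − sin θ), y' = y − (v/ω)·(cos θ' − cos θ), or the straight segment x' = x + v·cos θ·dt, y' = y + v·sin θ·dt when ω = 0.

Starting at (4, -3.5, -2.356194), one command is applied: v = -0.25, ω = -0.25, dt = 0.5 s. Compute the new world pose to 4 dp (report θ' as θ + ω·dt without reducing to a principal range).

θ' = -2.3562 + -0.25·0.5 = -2.4812
R = v/ω = -0.25/-0.25 = 1.0000
x' = 4 + 1.0000·(sin -2.4812 − sin -2.3562) = 4.0937
y' = -3.5 − 1.0000·(cos -2.4812 − cos -2.3562) = -3.4174

(4.0937, -3.4174, -2.4812)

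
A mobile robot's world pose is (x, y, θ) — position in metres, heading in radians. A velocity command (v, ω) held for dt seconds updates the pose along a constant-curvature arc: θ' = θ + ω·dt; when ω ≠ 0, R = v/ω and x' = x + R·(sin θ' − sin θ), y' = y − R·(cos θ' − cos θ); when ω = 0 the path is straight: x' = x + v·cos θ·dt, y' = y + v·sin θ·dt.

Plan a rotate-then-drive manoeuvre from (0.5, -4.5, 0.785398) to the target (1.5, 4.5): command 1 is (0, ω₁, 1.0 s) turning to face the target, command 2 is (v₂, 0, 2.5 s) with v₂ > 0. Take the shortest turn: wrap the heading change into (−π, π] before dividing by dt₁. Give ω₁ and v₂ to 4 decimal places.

heading to target = atan2(4.5−-4.5, 1.5−0.5) = 1.4601
Δθ = wrap(1.4601 − 0.7854) = 0.6747; ω₁ = Δθ/dt₁ = 0.6747
distance = √((1.5−0.5)² + (4.5−-4.5)²) = 9.0554; v₂ = distance/dt₂ = 3.6222

ω₁ = 0.6747, v₂ = 3.6222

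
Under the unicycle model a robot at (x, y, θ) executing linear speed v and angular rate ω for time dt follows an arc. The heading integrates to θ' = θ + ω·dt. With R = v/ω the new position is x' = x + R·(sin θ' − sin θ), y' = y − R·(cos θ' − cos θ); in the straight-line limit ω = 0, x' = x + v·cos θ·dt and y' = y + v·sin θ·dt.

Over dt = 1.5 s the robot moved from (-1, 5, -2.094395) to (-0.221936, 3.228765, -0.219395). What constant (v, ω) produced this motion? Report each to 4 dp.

Δθ = -0.219395 − -2.094395 = 1.875000
ω = Δθ/dt = 1.875000/1.5 = 1.2500
R = −Δy/(cos θ' − cos θ) = 1.2000
v = R·ω = 1.2000·1.2500 = 1.5000

v = 1.5000, ω = 1.2500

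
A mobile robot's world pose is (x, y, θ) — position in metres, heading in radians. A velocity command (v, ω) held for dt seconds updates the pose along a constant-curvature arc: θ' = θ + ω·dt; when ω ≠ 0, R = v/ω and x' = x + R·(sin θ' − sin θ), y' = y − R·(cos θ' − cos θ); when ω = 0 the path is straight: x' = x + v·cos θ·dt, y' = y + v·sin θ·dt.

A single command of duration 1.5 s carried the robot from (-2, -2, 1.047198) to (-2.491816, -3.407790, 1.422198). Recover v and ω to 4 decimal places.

Δθ = 1.422198 − 1.047198 = 0.375000
ω = Δθ/dt = 0.375000/1.5 = 0.2500
R = −Δy/(cos θ' − cos θ) = -4.0000
v = R·ω = -4.0000·0.2500 = -1.0000

v = -1.0000, ω = 0.2500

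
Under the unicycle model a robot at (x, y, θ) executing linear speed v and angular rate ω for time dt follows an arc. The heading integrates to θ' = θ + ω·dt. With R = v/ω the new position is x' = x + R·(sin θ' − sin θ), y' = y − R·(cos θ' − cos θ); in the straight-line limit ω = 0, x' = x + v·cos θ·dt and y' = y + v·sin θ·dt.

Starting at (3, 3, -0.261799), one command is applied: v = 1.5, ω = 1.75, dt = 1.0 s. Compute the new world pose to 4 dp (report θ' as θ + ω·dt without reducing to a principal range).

θ' = -0.2618 + 1.75·1.0 = 1.4882
R = v/ω = 1.5/1.75 = 0.8571
x' = 3 + 0.8571·(sin 1.4882 − sin -0.2618) = 4.0761
y' = 3 − 0.8571·(cos 1.4882 − cos -0.2618) = 3.7572

(4.0761, 3.7572, 1.4882)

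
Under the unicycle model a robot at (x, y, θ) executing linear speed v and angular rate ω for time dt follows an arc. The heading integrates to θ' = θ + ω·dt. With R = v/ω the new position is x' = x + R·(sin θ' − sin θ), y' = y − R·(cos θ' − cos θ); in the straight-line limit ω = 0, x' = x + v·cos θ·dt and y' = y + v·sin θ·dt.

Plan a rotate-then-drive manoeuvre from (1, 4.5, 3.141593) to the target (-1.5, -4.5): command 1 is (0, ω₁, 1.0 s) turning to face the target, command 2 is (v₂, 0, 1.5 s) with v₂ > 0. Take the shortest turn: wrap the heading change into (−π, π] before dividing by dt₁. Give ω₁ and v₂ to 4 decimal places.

ω₁ = 1.2998, v₂ = 6.2272

heading to target = atan2(-4.5−4.5, -1.5−1) = -1.8417
Δθ = wrap(-1.8417 − 3.1416) = 1.2998; ω₁ = Δθ/dt₁ = 1.2998
distance = √((-1.5−1)² + (-4.5−4.5)²) = 9.3408; v₂ = distance/dt₂ = 6.2272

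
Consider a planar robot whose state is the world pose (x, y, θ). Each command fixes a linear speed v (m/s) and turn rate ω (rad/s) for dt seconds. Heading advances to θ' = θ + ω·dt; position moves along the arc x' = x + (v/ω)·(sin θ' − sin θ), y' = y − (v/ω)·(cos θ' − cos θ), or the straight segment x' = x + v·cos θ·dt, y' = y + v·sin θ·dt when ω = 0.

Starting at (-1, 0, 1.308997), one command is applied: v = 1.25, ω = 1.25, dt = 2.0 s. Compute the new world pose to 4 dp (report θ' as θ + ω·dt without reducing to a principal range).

(-2.5849, 1.0442, 3.8090)

θ' = 1.3090 + 1.25·2.0 = 3.8090
R = v/ω = 1.25/1.25 = 1.0000
x' = -1 + 1.0000·(sin 3.8090 − sin 1.3090) = -2.5849
y' = 0 − 1.0000·(cos 3.8090 − cos 1.3090) = 1.0442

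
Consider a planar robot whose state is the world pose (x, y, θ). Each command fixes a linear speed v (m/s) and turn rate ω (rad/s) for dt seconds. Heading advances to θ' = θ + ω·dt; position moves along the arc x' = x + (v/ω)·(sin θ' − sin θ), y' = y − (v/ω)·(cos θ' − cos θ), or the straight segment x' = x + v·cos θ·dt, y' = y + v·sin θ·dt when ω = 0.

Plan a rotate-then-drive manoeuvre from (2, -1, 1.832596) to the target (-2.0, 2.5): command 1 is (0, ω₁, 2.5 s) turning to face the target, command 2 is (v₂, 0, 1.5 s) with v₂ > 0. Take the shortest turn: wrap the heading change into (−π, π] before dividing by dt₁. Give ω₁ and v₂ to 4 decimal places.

ω₁ = 0.2361, v₂ = 3.5434

heading to target = atan2(2.5−-1, -2−2) = 2.4228
Δθ = wrap(2.4228 − 1.8326) = 0.5902; ω₁ = Δθ/dt₁ = 0.2361
distance = √((-2−2)² + (2.5−-1)²) = 5.3151; v₂ = distance/dt₂ = 3.5434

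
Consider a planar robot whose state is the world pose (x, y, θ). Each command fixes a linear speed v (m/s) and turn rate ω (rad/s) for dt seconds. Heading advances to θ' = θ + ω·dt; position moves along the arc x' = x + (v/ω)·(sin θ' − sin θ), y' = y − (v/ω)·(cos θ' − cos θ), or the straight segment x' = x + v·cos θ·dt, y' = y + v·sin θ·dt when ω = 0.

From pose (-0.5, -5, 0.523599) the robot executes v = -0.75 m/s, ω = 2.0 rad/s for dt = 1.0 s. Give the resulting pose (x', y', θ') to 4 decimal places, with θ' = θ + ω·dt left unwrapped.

θ' = 0.5236 + 2.0·1.0 = 2.5236
R = v/ω = -0.75/2.0 = -0.3750
x' = -0.5 + -0.3750·(sin 2.5236 − sin 0.5236) = -0.5298
y' = -5 − -0.3750·(cos 2.5236 − cos 0.5236) = -5.6304

(-0.5298, -5.6304, 2.5236)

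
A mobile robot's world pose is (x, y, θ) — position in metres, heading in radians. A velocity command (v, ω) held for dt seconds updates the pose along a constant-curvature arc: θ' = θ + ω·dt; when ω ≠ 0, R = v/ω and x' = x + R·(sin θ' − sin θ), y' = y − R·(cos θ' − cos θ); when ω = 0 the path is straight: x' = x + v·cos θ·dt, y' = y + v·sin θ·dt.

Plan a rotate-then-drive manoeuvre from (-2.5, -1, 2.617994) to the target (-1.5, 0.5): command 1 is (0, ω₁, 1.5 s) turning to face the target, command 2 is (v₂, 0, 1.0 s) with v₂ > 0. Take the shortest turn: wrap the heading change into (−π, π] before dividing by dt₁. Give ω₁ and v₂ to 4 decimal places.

ω₁ = -1.0901, v₂ = 1.8028

heading to target = atan2(0.5−-1, -1.5−-2.5) = 0.9828
Δθ = wrap(0.9828 − 2.6180) = -1.6352; ω₁ = Δθ/dt₁ = -1.0901
distance = √((-1.5−-2.5)² + (0.5−-1)²) = 1.8028; v₂ = distance/dt₂ = 1.8028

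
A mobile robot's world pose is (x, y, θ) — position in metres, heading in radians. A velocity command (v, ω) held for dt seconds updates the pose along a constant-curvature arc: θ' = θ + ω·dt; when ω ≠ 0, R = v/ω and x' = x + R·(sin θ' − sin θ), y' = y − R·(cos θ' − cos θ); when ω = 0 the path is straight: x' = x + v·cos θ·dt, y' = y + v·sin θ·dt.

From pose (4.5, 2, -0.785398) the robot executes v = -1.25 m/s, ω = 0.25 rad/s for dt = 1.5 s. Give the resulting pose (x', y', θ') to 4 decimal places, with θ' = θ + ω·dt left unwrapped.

(2.9593, 3.0493, -0.4104)

θ' = -0.7854 + 0.25·1.5 = -0.4104
R = v/ω = -1.25/0.25 = -5.0000
x' = 4.5 + -5.0000·(sin -0.4104 − sin -0.7854) = 2.9593
y' = 2 − -5.0000·(cos -0.4104 − cos -0.7854) = 3.0493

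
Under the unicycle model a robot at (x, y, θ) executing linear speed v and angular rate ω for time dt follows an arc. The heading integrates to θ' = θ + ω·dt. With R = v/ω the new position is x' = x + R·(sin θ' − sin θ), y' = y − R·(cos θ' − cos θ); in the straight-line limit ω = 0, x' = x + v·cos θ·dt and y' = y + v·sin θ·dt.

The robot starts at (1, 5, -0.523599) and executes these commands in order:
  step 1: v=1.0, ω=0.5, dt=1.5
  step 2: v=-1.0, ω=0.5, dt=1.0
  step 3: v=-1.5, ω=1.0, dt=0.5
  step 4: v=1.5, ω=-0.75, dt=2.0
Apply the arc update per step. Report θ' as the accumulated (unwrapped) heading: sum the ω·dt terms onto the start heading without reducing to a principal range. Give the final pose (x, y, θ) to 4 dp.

(3.5768, 4.9647, -0.2736)

step 1: θ'=0.2264 (R=2.0000) → pose (2.4489, 4.7831, 0.2264)
step 2: θ'=0.7264 (R=-2.0000) → pose (1.5695, 4.3293, 0.7264)
step 3: θ'=1.2264 (R=-1.5000) → pose (1.1539, 3.7144, 1.2264)
step 4: θ'=-0.2736 (R=-2.0000) → pose (3.5768, 4.9647, -0.2736)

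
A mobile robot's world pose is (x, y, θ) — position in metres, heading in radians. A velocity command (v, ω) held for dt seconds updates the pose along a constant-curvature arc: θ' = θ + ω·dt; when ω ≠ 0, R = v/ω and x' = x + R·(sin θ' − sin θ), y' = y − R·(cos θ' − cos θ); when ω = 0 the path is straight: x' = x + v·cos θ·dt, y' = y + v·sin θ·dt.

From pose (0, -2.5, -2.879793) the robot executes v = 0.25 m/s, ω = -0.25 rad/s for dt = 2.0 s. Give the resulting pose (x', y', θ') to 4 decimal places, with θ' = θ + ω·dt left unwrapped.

θ' = -2.8798 + -0.25·2.0 = -3.3798
R = v/ω = 0.25/-0.25 = -1.0000
x' = 0 + -1.0000·(sin -3.3798 − sin -2.8798) = -0.4948
y' = -2.5 − -1.0000·(cos -3.3798 − cos -2.8798) = -2.5058

(-0.4948, -2.5058, -3.3798)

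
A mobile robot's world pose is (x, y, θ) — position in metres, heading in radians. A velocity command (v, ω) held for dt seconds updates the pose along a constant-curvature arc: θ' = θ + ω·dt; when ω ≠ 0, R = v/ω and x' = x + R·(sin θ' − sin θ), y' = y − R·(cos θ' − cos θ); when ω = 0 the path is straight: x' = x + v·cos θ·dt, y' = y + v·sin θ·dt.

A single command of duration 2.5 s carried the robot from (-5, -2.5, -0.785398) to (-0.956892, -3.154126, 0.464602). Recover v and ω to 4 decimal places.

Δθ = 0.464602 − -0.785398 = 1.250000
ω = Δθ/dt = 1.250000/2.5 = 0.5000
R = Δx/(sin θ' − sin θ) = 3.5000
v = R·ω = 3.5000·0.5000 = 1.7500

v = 1.7500, ω = 0.5000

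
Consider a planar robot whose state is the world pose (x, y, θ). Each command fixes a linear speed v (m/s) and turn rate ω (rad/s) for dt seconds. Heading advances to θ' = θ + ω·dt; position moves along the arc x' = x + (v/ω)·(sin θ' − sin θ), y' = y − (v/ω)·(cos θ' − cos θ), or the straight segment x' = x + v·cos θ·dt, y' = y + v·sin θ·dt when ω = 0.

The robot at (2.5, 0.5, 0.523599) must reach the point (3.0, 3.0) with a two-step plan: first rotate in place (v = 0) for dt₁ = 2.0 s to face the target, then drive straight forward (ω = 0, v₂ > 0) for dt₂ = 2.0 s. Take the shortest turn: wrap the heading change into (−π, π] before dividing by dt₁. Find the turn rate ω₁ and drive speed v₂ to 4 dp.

heading to target = atan2(3−0.5, 3−2.5) = 1.3734
Δθ = wrap(1.3734 − 0.5236) = 0.8498; ω₁ = Δθ/dt₁ = 0.4249
distance = √((3−2.5)² + (3−0.5)²) = 2.5495; v₂ = distance/dt₂ = 1.2748

ω₁ = 0.4249, v₂ = 1.2748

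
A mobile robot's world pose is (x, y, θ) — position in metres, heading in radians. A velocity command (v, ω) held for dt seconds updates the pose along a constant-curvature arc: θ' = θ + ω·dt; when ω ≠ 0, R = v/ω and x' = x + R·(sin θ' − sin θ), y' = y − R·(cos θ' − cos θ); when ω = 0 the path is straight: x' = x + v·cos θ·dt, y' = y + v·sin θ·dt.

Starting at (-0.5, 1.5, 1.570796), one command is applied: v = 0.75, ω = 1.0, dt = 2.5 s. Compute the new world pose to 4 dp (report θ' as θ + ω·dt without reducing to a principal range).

θ' = 1.5708 + 1.0·2.5 = 4.0708
R = v/ω = 0.75/1.0 = 0.7500
x' = -0.5 + 0.7500·(sin 4.0708 − sin 1.5708) = -1.8509
y' = 1.5 − 0.7500·(cos 4.0708 − cos 1.5708) = 1.9489

(-1.8509, 1.9489, 4.0708)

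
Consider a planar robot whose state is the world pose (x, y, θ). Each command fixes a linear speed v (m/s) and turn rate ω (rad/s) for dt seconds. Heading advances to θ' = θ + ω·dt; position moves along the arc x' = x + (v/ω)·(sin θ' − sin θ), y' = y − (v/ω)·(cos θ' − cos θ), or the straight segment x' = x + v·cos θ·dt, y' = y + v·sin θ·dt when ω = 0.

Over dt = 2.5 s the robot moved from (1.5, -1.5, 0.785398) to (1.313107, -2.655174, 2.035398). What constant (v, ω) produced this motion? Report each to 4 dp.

v = -0.5000, ω = 0.5000

Δθ = 2.035398 − 0.785398 = 1.250000
ω = Δθ/dt = 1.250000/2.5 = 0.5000
R = −Δy/(cos θ' − cos θ) = -1.0000
v = R·ω = -1.0000·0.5000 = -0.5000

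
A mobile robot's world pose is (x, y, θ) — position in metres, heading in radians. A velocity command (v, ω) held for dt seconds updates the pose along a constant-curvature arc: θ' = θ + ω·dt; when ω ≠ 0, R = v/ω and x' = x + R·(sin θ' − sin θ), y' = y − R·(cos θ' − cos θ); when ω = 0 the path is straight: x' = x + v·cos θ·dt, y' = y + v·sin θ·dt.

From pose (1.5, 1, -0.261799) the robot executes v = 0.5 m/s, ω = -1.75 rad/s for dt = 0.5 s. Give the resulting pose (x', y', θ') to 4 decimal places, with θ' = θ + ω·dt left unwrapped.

(1.6853, 0.8442, -1.1368)

θ' = -0.2618 + -1.75·0.5 = -1.1368
R = v/ω = 0.5/-1.75 = -0.2857
x' = 1.5 + -0.2857·(sin -1.1368 − sin -0.2618) = 1.6853
y' = 1 − -0.2857·(cos -1.1368 − cos -0.2618) = 0.8442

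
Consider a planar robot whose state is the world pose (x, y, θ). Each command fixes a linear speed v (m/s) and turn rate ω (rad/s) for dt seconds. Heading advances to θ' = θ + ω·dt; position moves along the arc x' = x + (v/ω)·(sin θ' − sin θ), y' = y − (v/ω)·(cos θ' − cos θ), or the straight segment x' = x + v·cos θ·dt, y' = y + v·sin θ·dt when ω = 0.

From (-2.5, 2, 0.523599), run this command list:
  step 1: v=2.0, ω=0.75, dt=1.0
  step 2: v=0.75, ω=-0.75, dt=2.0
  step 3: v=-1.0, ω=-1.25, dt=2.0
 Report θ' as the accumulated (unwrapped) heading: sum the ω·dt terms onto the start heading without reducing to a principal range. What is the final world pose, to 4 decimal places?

step 1: θ'=1.2736 (R=2.6667) → pose (-1.2836, 3.5285, 1.2736)
step 2: θ'=-0.2264 (R=-1.0000) → pose (-0.1029, 4.2101, -0.2264)
step 3: θ'=-2.7264 (R=0.8000) → pose (-0.2461, 5.7217, -2.7264)

(-0.2461, 5.7217, -2.7264)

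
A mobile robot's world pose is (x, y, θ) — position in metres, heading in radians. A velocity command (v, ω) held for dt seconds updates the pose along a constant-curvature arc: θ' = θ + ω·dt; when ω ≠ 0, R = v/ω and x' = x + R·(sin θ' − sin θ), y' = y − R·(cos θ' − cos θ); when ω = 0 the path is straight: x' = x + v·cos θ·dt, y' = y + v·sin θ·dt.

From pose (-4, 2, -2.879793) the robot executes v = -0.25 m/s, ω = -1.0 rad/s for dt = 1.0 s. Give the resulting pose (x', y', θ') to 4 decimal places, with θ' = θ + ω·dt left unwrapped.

θ' = -2.8798 + -1.0·1.0 = -3.8798
R = v/ω = -0.25/-1.0 = 0.2500
x' = -4 + 0.2500·(sin -3.8798 − sin -2.8798) = -3.7671
y' = 2 − 0.2500·(cos -3.8798 − cos -2.8798) = 1.9434

(-3.7671, 1.9434, -3.8798)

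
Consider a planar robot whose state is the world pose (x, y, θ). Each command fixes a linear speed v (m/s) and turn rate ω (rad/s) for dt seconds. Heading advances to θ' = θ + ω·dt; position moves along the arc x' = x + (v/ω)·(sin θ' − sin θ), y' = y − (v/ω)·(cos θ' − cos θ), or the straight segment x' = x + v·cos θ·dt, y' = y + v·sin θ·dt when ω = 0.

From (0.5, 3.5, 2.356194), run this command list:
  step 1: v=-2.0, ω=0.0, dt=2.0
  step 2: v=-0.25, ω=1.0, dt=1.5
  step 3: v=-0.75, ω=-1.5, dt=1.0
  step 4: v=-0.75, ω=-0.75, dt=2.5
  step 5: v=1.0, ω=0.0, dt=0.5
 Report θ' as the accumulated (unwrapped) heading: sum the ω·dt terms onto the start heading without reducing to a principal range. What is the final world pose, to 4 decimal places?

step 1: θ'=2.3562 (straight) → pose (3.3284, 0.6716, 2.3562)
step 2: θ'=3.8562 (R=-0.2500) → pose (3.6690, 0.6595, 3.8562)
step 3: θ'=2.3562 (R=0.5000) → pose (4.3502, 0.6354, 2.3562)
step 4: θ'=0.4812 (R=1.0000) → pose (4.1060, -0.9582, 0.4812)
step 5: θ'=0.4812 (straight) → pose (4.5492, -0.7267, 0.4812)

(4.5492, -0.7267, 0.4812)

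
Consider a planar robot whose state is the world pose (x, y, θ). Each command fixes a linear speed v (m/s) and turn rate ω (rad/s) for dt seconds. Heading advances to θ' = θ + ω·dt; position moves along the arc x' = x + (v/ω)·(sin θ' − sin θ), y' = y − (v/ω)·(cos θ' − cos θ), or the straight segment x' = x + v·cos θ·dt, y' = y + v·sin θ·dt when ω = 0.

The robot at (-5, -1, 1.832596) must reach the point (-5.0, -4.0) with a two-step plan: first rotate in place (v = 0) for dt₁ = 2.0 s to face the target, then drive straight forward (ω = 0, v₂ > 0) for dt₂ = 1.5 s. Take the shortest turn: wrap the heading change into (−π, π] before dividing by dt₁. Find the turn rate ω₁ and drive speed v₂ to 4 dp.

heading to target = atan2(-4−-1, -5−-5) = -1.5708
Δθ = wrap(-1.5708 − 1.8326) = 2.8798; ω₁ = Δθ/dt₁ = 1.4399
distance = √((-5−-5)² + (-4−-1)²) = 3.0000; v₂ = distance/dt₂ = 2.0000

ω₁ = 1.4399, v₂ = 2.0000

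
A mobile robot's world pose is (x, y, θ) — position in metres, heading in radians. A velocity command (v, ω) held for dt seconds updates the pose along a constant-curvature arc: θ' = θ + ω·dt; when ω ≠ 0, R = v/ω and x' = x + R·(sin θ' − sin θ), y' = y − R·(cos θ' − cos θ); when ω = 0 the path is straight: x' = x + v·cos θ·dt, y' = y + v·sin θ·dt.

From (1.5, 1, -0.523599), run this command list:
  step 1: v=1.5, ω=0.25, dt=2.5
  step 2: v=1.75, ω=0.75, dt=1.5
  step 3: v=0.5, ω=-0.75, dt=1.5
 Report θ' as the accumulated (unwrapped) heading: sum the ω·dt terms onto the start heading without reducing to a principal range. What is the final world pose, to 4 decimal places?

step 1: θ'=0.1014 (R=6.0000) → pose (5.1074, 0.2270, 0.1014)
step 2: θ'=1.2264 (R=2.3333) → pose (7.0675, 1.7605, 1.2264)
step 3: θ'=0.1014 (R=-0.6667) → pose (7.6275, 2.1987, 0.1014)

(7.6275, 2.1987, 0.1014)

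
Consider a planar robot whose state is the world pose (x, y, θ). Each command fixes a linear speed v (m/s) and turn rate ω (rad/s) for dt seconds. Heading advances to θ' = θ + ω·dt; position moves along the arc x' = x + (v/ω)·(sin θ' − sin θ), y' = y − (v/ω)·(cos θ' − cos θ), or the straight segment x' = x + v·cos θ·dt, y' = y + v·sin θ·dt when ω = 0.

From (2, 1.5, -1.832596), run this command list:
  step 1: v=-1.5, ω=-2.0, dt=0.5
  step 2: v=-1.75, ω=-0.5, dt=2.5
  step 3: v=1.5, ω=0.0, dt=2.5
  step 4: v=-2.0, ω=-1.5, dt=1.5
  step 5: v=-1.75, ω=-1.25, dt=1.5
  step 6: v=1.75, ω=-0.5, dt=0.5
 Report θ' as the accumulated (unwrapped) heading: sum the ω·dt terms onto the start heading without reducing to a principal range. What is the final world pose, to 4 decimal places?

step 1: θ'=-2.8326 (R=0.7500) → pose (2.4964, 2.0204, -2.8326)
step 2: θ'=-4.0826 (R=3.5000) → pose (6.3893, 0.7475, -4.0826)
step 3: θ'=-4.0826 (straight) → pose (4.1806, 3.7781, -4.0826)
step 4: θ'=-6.3326 (R=1.3333) → pose (3.0372, 1.6611, -6.3326)
step 5: θ'=-8.2076 (R=1.4000) → pose (1.7930, 3.5442, -8.2076)
step 6: θ'=-8.4576 (R=-3.5000) → pose (1.3910, 2.7695, -8.4576)

(1.3910, 2.7695, -8.4576)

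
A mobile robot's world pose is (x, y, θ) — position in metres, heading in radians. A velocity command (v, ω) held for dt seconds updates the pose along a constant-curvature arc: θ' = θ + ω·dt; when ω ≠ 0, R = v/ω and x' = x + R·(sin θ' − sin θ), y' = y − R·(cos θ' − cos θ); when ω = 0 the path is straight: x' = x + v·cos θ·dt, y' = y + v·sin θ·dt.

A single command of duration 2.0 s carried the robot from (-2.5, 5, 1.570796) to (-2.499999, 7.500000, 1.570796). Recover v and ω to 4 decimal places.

v = 1.2500, ω = 0.0000

Δθ = 1.570796 − 1.570796 = 0.000000
ω = Δθ/dt = 0.000000/2.0 = 0.0000
ω = 0 → v = (Δx·cos θ + Δy·sin θ)/dt = 1.2500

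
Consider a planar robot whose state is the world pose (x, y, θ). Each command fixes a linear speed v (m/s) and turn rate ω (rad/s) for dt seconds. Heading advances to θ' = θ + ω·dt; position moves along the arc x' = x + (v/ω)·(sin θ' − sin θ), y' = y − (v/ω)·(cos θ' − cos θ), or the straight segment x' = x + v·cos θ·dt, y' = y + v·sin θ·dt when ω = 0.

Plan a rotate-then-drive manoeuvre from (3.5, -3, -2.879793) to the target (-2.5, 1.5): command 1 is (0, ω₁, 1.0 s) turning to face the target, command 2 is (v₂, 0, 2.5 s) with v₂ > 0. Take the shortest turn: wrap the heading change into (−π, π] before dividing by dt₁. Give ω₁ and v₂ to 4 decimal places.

ω₁ = -0.9053, v₂ = 3.0000

heading to target = atan2(1.5−-3, -2.5−3.5) = 2.4981
Δθ = wrap(2.4981 − -2.8798) = -0.9053; ω₁ = Δθ/dt₁ = -0.9053
distance = √((-2.5−3.5)² + (1.5−-3)²) = 7.5000; v₂ = distance/dt₂ = 3.0000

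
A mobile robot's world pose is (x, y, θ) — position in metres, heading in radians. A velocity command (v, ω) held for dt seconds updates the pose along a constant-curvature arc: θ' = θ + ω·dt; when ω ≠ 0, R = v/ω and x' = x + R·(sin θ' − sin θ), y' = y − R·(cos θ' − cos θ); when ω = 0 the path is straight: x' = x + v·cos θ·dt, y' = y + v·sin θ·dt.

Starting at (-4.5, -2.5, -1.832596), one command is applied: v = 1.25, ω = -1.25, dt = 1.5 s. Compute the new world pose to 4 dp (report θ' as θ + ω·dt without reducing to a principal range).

θ' = -1.8326 + -1.25·1.5 = -3.7076
R = v/ω = 1.25/-1.25 = -1.0000
x' = -4.5 + -1.0000·(sin -3.7076 − sin -1.8326) = -6.0022
y' = -2.5 − -1.0000·(cos -3.7076 − cos -1.8326) = -3.0852

(-6.0022, -3.0852, -3.7076)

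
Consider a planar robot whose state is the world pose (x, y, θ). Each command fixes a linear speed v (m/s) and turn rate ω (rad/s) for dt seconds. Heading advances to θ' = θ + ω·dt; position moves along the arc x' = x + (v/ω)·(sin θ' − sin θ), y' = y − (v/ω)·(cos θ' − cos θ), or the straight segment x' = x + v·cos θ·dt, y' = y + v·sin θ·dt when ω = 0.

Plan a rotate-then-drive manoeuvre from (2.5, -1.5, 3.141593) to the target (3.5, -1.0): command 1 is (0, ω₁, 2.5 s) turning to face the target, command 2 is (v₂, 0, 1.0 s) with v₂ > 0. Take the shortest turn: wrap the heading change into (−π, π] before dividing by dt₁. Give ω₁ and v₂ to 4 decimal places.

heading to target = atan2(-1−-1.5, 3.5−2.5) = 0.4636
Δθ = wrap(0.4636 − 3.1416) = -2.6779; ω₁ = Δθ/dt₁ = -1.0712
distance = √((3.5−2.5)² + (-1−-1.5)²) = 1.1180; v₂ = distance/dt₂ = 1.1180

ω₁ = -1.0712, v₂ = 1.1180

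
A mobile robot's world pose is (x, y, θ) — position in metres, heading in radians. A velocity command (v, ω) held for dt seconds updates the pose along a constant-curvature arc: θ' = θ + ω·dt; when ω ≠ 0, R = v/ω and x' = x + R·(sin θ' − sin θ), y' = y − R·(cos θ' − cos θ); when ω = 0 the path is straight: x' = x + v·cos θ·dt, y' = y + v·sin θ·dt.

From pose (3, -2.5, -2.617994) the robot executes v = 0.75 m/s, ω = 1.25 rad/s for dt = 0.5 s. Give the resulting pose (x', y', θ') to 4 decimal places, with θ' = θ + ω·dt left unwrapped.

(2.7527, -2.7738, -1.9930)

θ' = -2.6180 + 1.25·0.5 = -1.9930
R = v/ω = 0.75/1.25 = 0.6000
x' = 3 + 0.6000·(sin -1.9930 − sin -2.6180) = 2.7527
y' = -2.5 − 0.6000·(cos -1.9930 − cos -2.6180) = -2.7738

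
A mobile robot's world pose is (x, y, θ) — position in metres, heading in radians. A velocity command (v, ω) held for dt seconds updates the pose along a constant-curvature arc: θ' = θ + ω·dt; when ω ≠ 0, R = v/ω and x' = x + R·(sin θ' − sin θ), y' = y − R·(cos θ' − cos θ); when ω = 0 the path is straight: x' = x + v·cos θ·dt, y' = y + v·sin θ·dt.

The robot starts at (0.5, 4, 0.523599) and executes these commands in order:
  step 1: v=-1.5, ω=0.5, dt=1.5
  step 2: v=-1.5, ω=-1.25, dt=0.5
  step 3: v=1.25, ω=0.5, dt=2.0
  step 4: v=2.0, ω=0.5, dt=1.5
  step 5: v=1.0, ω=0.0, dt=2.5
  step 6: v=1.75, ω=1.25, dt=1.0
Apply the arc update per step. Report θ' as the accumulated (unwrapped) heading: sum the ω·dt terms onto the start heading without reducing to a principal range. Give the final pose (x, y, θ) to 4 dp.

(-5.0586, 8.3812, 3.6486)

step 1: θ'=1.2736 (R=-3.0000) → pose (-0.8685, 2.2804, 1.2736)
step 2: θ'=0.6486 (R=1.2000) → pose (-1.2910, 1.6755, 0.6486)
step 3: θ'=1.6486 (R=2.5000) → pose (-0.3087, 3.8622, 1.6486)
step 4: θ'=2.3986 (R=4.0000) → pose (-1.5906, 6.4971, 2.3986)
step 5: θ'=2.3986 (straight) → pose (-3.4318, 8.1883, 2.3986)
step 6: θ'=3.6486 (R=1.4000) → pose (-5.0586, 8.3812, 3.6486)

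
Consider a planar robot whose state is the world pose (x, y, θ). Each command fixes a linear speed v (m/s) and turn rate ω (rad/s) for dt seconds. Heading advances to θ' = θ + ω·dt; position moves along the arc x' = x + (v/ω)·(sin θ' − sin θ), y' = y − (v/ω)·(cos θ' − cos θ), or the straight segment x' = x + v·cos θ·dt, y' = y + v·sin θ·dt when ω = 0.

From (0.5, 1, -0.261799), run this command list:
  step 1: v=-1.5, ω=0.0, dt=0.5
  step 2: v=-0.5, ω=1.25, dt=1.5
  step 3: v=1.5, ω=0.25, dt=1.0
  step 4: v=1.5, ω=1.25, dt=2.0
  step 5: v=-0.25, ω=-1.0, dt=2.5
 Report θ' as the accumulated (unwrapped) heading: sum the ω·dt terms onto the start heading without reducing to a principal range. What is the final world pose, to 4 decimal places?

step 1: θ'=-0.2618 (straight) → pose (-0.2244, 1.1941, -0.2618)
step 2: θ'=1.6132 (R=-0.4000) → pose (-0.7276, 0.7908, 1.6132)
step 3: θ'=1.8632 (R=6.0000) → pose (-0.9769, 2.2660, 1.8632)
step 4: θ'=4.3632 (R=1.2000) → pose (-3.2535, 2.3306, 4.3632)
step 5: θ'=1.8632 (R=0.2500) → pose (-2.7792, 2.3172, 1.8632)

(-2.7792, 2.3172, 1.8632)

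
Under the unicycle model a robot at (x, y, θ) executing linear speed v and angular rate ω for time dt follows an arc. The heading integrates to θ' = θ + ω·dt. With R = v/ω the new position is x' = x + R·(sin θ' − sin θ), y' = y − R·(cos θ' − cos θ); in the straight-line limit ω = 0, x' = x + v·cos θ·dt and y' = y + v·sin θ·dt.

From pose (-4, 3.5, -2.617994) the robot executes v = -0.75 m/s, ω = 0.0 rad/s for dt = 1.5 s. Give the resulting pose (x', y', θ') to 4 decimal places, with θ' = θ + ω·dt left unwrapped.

θ' = -2.6180 + 0.0·1.5 = -2.6180
ω = 0 → straight: x' = -4 + -0.75·cos(-2.6180)·1.5 = -3.0257
y' = 3.5 + -0.75·sin(-2.6180)·1.5 = 4.0625

(-3.0257, 4.0625, -2.6180)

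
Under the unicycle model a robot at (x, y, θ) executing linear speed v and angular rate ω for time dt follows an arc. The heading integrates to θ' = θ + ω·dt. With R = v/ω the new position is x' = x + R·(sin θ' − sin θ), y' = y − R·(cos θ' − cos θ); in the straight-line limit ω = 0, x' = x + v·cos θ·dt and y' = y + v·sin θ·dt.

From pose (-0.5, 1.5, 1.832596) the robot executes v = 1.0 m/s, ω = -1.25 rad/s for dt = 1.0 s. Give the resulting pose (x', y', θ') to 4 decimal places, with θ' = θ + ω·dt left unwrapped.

θ' = 1.8326 + -1.25·1.0 = 0.5826
R = v/ω = 1.0/-1.25 = -0.8000
x' = -0.5 + -0.8000·(sin 0.5826 − sin 1.8326) = -0.1674
y' = 1.5 − -0.8000·(cos 0.5826 − cos 1.8326) = 2.3751

(-0.1674, 2.3751, 0.5826)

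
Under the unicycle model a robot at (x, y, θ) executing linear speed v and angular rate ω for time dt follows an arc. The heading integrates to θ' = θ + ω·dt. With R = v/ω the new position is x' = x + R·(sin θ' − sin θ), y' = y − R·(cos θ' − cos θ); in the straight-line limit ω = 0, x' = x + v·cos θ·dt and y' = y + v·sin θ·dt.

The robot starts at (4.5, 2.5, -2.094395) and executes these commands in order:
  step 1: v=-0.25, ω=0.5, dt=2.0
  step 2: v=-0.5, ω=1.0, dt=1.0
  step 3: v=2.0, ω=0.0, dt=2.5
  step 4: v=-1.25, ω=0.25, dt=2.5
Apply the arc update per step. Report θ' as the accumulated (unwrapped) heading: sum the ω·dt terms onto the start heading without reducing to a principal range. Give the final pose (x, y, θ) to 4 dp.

(6.0903, 2.1113, 0.5306)

step 1: θ'=-1.0944 (R=-0.5000) → pose (4.5113, 2.9793, -1.0944)
step 2: θ'=-0.0944 (R=-0.5000) → pose (4.1141, 3.2478, -0.0944)
step 3: θ'=-0.0944 (straight) → pose (9.0919, 2.7765, -0.0944)
step 4: θ'=0.5306 (R=-5.0000) → pose (6.0903, 2.1113, 0.5306)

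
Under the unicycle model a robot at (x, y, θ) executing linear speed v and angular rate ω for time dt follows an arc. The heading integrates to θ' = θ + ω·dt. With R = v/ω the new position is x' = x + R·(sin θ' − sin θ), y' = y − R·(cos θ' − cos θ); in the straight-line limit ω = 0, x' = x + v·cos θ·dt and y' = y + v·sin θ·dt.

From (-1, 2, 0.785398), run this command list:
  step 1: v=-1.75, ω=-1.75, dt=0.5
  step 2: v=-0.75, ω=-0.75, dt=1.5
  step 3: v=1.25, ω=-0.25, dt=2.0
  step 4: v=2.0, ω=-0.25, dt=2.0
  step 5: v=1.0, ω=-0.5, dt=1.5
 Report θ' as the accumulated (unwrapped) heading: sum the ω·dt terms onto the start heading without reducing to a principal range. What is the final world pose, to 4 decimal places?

step 1: θ'=-0.0896 (R=1.0000) → pose (-1.7966, 1.7111, -0.0896)
step 2: θ'=-1.2146 (R=1.0000) → pose (-2.6443, 2.3584, -1.2146)
step 3: θ'=-1.7146 (R=-5.0000) → pose (-2.3821, -0.1017, -1.7146)
step 4: θ'=-2.2146 (R=-8.0000) → pose (-3.9010, -3.7572, -2.2146)
step 5: θ'=-2.9646 (R=-2.0000) → pose (-5.1485, -4.5254, -2.9646)

(-5.1485, -4.5254, -2.9646)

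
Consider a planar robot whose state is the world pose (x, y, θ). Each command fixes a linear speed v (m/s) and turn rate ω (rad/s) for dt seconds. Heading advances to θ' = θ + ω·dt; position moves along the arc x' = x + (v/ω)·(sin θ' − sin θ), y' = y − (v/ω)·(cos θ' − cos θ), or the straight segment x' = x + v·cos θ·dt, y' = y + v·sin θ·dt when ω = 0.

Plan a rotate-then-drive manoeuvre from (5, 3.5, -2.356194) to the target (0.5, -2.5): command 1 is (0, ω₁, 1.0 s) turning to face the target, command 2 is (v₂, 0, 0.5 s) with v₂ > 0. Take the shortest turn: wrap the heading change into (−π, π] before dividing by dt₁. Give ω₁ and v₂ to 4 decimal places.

ω₁ = 0.1419, v₂ = 15.0000

heading to target = atan2(-2.5−3.5, 0.5−5) = -2.2143
Δθ = wrap(-2.2143 − -2.3562) = 0.1419; ω₁ = Δθ/dt₁ = 0.1419
distance = √((0.5−5)² + (-2.5−3.5)²) = 7.5000; v₂ = distance/dt₂ = 15.0000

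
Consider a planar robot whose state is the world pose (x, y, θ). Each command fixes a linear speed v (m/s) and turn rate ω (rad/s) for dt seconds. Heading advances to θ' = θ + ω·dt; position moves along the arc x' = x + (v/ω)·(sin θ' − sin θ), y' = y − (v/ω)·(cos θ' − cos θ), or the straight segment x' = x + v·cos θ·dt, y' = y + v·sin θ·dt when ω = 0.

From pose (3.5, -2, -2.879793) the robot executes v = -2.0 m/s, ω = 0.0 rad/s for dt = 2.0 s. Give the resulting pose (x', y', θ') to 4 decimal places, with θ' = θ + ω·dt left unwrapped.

θ' = -2.8798 + 0.0·2.0 = -2.8798
ω = 0 → straight: x' = 3.5 + -2.0·cos(-2.8798)·2.0 = 7.3637
y' = -2 + -2.0·sin(-2.8798)·2.0 = -0.9647

(7.3637, -0.9647, -2.8798)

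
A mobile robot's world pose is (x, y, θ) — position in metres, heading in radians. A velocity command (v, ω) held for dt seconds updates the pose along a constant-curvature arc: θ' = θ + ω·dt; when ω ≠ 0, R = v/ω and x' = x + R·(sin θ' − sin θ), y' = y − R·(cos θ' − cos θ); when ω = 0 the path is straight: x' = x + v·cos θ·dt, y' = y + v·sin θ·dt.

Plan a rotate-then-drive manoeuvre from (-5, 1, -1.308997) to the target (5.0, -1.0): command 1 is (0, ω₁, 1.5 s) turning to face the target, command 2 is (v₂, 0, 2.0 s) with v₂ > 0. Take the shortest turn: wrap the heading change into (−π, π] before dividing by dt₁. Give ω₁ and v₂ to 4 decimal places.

ω₁ = 0.7411, v₂ = 5.0990

heading to target = atan2(-1−1, 5−-5) = -0.1974
Δθ = wrap(-0.1974 − -1.3090) = 1.1116; ω₁ = Δθ/dt₁ = 0.7411
distance = √((5−-5)² + (-1−1)²) = 10.1980; v₂ = distance/dt₂ = 5.0990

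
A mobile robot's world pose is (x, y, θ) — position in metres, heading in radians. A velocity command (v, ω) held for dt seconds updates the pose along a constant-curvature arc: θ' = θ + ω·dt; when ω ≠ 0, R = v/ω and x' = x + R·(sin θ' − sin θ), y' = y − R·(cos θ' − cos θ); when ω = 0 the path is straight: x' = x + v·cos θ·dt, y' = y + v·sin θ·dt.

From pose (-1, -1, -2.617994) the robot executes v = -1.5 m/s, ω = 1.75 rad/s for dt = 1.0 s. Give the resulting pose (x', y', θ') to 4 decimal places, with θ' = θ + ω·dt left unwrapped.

θ' = -2.6180 + 1.75·1.0 = -0.8680
R = v/ω = -1.5/1.75 = -0.8571
x' = -1 + -0.8571·(sin -0.8680 − sin -2.6180) = -0.7745
y' = -1 − -0.8571·(cos -0.8680 − cos -2.6180) = 0.2963

(-0.7745, 0.2963, -0.8680)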